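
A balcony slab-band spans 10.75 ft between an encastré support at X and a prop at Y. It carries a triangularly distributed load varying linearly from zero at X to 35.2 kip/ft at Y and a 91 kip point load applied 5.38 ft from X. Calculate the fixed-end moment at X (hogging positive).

M_X = 420.7 kip·ft

Take the reaction at Y as the redundant and release it; the primary structure is a cantilever fixed at X.
Free-end deflection of the primary structure under the applied loading (downward +):
  triangular load, peak 35.2 at the free end: 11w₀L⁴/(120EI) = 43091/EI
  point load 91 at a = 5.38: Pa²(3L − a)/(6EI) = 11796/EI
  δ_0 = 54887/EI
Tip deflection under a unit load at Y: L³/(3EI) = 414.1/EI.
The prop prevents deflection at Y: R_Y = δ_0/δ_{YY} = 54887/414.1 = 132.5 kip.
Moment equilibrium about X: M_X = Σ(load moments about X) − R_Y·L = 1846 − 132.5×10.75 = 420.7 kip·ft.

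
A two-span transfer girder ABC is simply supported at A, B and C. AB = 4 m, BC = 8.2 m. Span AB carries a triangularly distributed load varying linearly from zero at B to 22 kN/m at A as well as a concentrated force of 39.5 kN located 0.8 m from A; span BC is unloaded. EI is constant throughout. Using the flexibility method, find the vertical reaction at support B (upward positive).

Insert a hinge at B; M_B is the redundant, and each span becomes simply supported.
Rotations at B on the released spans (each span's end-slope, ×1/EI):
  span AB: triangular load, peak 22: 7w₀L³/(360EI) = 27.38/EI
  span AB: point load 39.5 at a = 0.8: Pab(L + a)/(6LEI) = 20.22/EI
  relative rotation θ_0 = (47.6 + 0)/EI = 47.6/EI
A unit hogging moment at B produces rotation L₁/(3EI) + L₂/(3EI) = 4.067/EI.
Compatibility: M_B·(L₁+L₂)/(3EI) = θ_0, giving M_B = 11.71 kN·m (hogging).
Span AB, ΣM about A with M_B applied at B: R_B^{AB}·4 = 90.27 + 11.71, so R_B^{AB} = 25.49 kN and R_A = 83.5 − 25.49 = 58.01 kN.
Span BC, ΣM about C: R_B^{BC}·8.2 = 0 + 11.71, so R_B^{BC} = 1.427 kN and R_C = 0 − 1.427 = -1.427 kN.
R_B = 25.49 + 1.427 = 26.92 kN.

R_B = 26.92 kN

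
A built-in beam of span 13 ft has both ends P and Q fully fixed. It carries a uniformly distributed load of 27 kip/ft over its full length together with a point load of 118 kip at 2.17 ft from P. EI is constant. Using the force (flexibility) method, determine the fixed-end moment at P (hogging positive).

Take the two fixed-end moments M_P, M_Q as redundants; the released structure is the simple span PQ.
Simple-span end rotations at P and Q under the given loads:
  at P: UDL 27: wL³/(24EI) = 2472/EI
  at Q: UDL 27: wL³/(24EI) = 2472/EI
  at P: point load 118 at a = 2.17: Pab(L + b)/(6LEI) = 847.2/EI
  at Q: point load 118 at a = 2.17: Pab(L + a)/(6LEI) = 539.3/EI
  θ_P0 = 3319/EI,  θ_Q0 = 3011/EI
Flexibility coefficients: a unit moment at one end gives L/(3EI) there and L/(6EI) at the far end, so f₁₁ = f₂₂ = 4.333/EI and f₁₂ = f₂₁ = 2.167/EI.
Compatibility — zero rotation at each built-in end:
  4.333 M_P + 2.167 M_Q = 3319
  2.167 M_P + 4.333 M_Q = 3011
Solving the pair gives M_P = 558 kip·ft and M_Q = 415.9 kip·ft (hogging).

M_P = 558 kip·ft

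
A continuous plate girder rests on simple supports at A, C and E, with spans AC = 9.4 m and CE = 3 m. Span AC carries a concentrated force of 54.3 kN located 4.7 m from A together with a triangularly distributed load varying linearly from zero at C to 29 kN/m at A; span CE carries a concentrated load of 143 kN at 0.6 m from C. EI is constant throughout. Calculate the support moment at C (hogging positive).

Insert a hinge at C; M_C is the redundant, and each span becomes simply supported.
Rotations at C on the released spans (each span's end-slope, ×1/EI):
  span AC: point load 54.3 at a = 4.7: Pab(L + a)/(6LEI) = 299.9/EI
  span AC: triangular load, peak 29: 7w₀L³/(360EI) = 468.4/EI
  span CE: point load 143 at a = 0.6: Pab(L + b)/(6LEI) = 61.78/EI
  relative rotation θ_0 = (768.2 + 61.78)/EI = 830/EI
A unit hogging moment at C produces rotation L₁/(3EI) + L₂/(3EI) = 4.133/EI.
Compatibility: M_C·(L₁+L₂)/(3EI) = θ_0, giving M_C = 200.8 kN·m (hogging).

M_C = 200.8 kN·m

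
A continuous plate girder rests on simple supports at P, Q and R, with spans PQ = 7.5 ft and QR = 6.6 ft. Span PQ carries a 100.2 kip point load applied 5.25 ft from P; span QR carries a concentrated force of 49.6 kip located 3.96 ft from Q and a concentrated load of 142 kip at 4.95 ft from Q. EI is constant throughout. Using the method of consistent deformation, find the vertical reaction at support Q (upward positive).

Take M_Q as the redundant. Released structure: two simple spans PQ and QR with a hinge at Q.
Rotations at Q on the released spans (each span's end-slope, ×1/EI):
  span PQ: point load 100.2 at a = 5.25: Pab(L + a)/(6LEI) = 335.4/EI
  span QR: point load 49.6 at a = 3.96: Pab(L + b)/(6LEI) = 121/EI
  span QR: point load 142 at a = 4.95: Pab(L + b)/(6LEI) = 241.6/EI
  relative rotation θ_0 = (335.4 + 362.6)/EI = 698/EI
A unit hogging moment at Q produces rotation L₁/(3EI) + L₂/(3EI) = 4.7/EI.
Compatibility: M_Q·(L₁+L₂)/(3EI) = θ_0, giving M_Q = 148.5 kip·ft (hogging).
Span PQ, ΣM about P with M_Q applied at Q: R_Q^{PQ}·7.5 = 526 + 148.5, so R_Q^{PQ} = 89.94 kip and R_P = 100.2 − 89.94 = 10.26 kip.
Span QR, ΣM about R: R_Q^{QR}·6.6 = 365.2 + 148.5, so R_Q^{QR} = 77.84 kip and R_R = 191.6 − 77.84 = 113.8 kip.
R_Q = 89.94 + 77.84 = 167.8 kip.

R_Q = 167.8 kip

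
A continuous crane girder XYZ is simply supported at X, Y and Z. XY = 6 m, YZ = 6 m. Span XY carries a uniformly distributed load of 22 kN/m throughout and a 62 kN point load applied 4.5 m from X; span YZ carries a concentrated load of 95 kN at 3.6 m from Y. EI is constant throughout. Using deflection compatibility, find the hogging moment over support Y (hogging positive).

M_Y = 127.9 kN·m

Release continuity at Y by inserting a hinge; the redundant is the internal moment M_Y. The primary structure is two simply-supported spans XY and YZ.
Discontinuity in slope at Y on the released structure — sum the simple-span end rotations:
  span XY: UDL 22: wL³/(24EI) = 198/EI
  span XY: point load 62 at a = 4.5: Pab(L + a)/(6LEI) = 122.1/EI
  span YZ: point load 95 at a = 3.6: Pab(L + b)/(6LEI) = 191.5/EI
  relative rotation θ_0 = (320.1 + 191.5)/EI = 511.6/EI
A unit hogging moment at Y produces rotation L₁/(3EI) + L₂/(3EI) = 4/EI.
Slope continuity at Y: θ_0 = M_Y·4/EI, so M_Y = 511.6/4 = 127.9 kN·m (hogging).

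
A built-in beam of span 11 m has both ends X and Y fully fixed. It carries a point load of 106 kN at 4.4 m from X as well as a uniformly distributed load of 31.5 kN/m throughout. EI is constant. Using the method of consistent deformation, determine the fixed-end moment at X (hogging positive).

Release both end moments; the primary structure is a simply-supported span XY with redundants M_X and M_Y.
Simple-span end rotations at X and Y under the given loads:
  at X: point load 106 at a = 4.4: Pab(L + b)/(6LEI) = 820.9/EI
  at Y: point load 106 at a = 4.4: Pab(L + a)/(6LEI) = 718.3/EI
  at X: UDL 31.5: wL³/(24EI) = 1747/EI
  at Y: UDL 31.5: wL³/(24EI) = 1747/EI
  θ_X0 = 2568/EI,  θ_Y0 = 2465/EI
Flexibility coefficients: a unit moment at one end gives L/(3EI) there and L/(6EI) at the far end, so f₁₁ = f₂₂ = 3.667/EI and f₁₂ = f₂₁ = 1.833/EI.
Compatibility — zero rotation at each built-in end:
  3.667 M_X + 1.833 M_Y = 2568
  1.833 M_X + 3.667 M_Y = 2465
Solving the pair gives M_X = 485.5 kN·m and M_Y = 429.6 kN·m (hogging).

M_X = 485.5 kN·m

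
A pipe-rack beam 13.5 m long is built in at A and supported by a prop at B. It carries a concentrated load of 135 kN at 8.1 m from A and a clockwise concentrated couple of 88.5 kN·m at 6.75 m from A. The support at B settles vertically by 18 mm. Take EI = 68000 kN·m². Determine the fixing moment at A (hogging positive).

Take the reaction at B as the redundant and release it; the primary structure is a cantilever fixed at A.
Primary-structure tip deflection at B by superposition:
  point load 135 at a = 8.1: Pa²(3L − a)/(6EI) = 47830/EI
  clockwise couple 88.5 at a = 6.75: M₀a(2L − a)/(2EI) = 6048/EI
  δ_0 = 53878/EI
Flexibility coefficient — unit upward force at B: δ_{BB} = L³/(3EI) = 820.1/EI.
With EI = 68000 kN·m²: δ_0 = 0.79233 m and δ_{BB} = 0.012061 m/kN.
Compatibility — the beam at B must follow the support down by 0.018 m: δ_0 − R_B·δ_{BB} = 0.018, so R_B = (0.79233 − 0.018)/0.012061 = 64.2 kN.
Moment equilibrium about A: M_A = Σ(load moments about A) − R_B·L = 1182 − 64.2×13.5 = 315.3 kN·m.

M_A = 315.3 kN·m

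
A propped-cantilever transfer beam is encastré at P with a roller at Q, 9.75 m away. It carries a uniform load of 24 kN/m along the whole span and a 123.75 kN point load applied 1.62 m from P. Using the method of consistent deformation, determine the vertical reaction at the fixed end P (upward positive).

Remove the prop at Q; the released (primary) structure is a cantilever built in at P.
Free-end deflection of the primary structure under the applied loading (downward +):
  UDL 24: wL⁴/(8EI) = 27111/EI
  point load 123.75 at a = 1.62: Pa²(3L − a)/(6EI) = 1496/EI
  δ_0 = 28606/EI
Tip deflection under a unit load at Q: L³/(3EI) = 309/EI.
Compatibility at Q: δ_0 − R_Q·δ_{QQ} = 0, so R_Q = 28606/309 = 92.59 kN.
Vertical equilibrium: R_P = ΣP − R_Q = 357.8 − 92.59 = 265.2 kN.

R_P = 265.2 kN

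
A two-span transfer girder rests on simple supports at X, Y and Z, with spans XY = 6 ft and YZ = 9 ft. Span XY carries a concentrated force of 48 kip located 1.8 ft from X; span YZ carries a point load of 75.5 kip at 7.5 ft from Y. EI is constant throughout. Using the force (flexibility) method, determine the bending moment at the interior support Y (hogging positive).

M_Y = 48.76 kip·ft

Release continuity at Y by inserting a hinge; the redundant is the internal moment M_Y. The primary structure is two simply-supported spans XY and YZ.
Discontinuity in slope at Y on the released structure — sum the simple-span end rotations:
  span XY: point load 48 at a = 1.8: Pab(L + a)/(6LEI) = 78.62/EI
  span YZ: point load 75.5 at a = 7.5: Pab(L + b)/(6LEI) = 165.2/EI
  relative rotation θ_0 = (78.62 + 165.2)/EI = 243.8/EI
A unit hogging moment at Y produces rotation L₁/(3EI) + L₂/(3EI) = 5/EI.
Slope continuity at Y: θ_0 = M_Y·5/EI, so M_Y = 243.8/5 = 48.76 kip·ft (hogging).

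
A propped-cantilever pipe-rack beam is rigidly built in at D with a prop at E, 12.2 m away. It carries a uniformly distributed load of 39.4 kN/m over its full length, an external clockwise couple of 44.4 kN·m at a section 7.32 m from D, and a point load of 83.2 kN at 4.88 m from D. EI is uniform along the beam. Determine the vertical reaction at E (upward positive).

R_E = 202.1 kN

Release the roller at E. Primary structure: cantilever fixed at D.
Free-end deflection of the primary structure under the applied loading (downward +):
  UDL 39.4: wL⁴/(8EI) = 109105/EI
  clockwise couple 44.4 at a = 7.32: M₀a(2L − a)/(2EI) = 2776/EI
  point load 83.2 at a = 4.88: Pa²(3L − a)/(6EI) = 10475/EI
  δ_0 = 122356/EI
Flexibility coefficient — unit upward force at E: δ_{EE} = L³/(3EI) = 605.3/EI.
The prop prevents deflection at E: R_E = δ_0/δ_{EE} = 122356/605.3 = 202.1 kN.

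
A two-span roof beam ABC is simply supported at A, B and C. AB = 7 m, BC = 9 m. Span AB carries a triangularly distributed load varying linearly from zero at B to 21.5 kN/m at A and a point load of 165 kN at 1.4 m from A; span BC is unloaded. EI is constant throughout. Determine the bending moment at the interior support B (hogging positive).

M_B = 75.4 kN·m

Insert a hinge at B; M_B is the redundant, and each span becomes simply supported.
Rotations at B on the released spans (each span's end-slope, ×1/EI):
  span AB: triangular load, peak 21.5: 7w₀L³/(360EI) = 143.4/EI
  span AB: point load 165 at a = 1.4: Pab(L + a)/(6LEI) = 258.7/EI
  relative rotation θ_0 = (402.1 + 0)/EI = 402.1/EI
A unit hogging moment at B produces rotation L₁/(3EI) + L₂/(3EI) = 5.333/EI.
Compatibility: M_B·(L₁+L₂)/(3EI) = θ_0, giving M_B = 75.4 kN·m (hogging).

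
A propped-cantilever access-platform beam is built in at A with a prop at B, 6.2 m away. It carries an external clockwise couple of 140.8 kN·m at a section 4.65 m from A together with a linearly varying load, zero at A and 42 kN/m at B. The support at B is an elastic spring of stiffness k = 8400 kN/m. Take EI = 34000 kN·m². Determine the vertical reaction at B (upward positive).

Choose R_B as the redundant. The primary structure is the cantilever fixed at A.
Free-end deflection of the primary structure under the applied loading (downward +):
  clockwise couple 140.8 at a = 4.65: M₀a(2L − a)/(2EI) = 2537/EI
  triangular load, peak 42 at the free end: 11w₀L⁴/(120EI) = 5689/EI
  δ_0 = 8226/EI
Tip deflection under a unit load at B: L³/(3EI) = 79.44/EI.
With EI = 34000 kN·m²: δ_0 = 0.24194 m and δ_{BB} = 0.002337 m/kN.
Compatibility — the spring shortens by R_B/k under the reaction it provides: δ_0 − R_B·δ_{BB} = R_B/k. With 1/k = 0.000119 m/kN, R_B = δ_0 / (δ_{BB} + 1/k) = 0.24194 / (0.002337 + 0.000119) = 98.53 kN.

R_B = 98.53 kN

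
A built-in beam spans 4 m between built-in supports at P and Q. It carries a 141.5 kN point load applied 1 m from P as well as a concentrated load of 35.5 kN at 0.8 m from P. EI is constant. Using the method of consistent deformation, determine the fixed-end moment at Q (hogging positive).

Take the two fixed-end moments M_P, M_Q as redundants; the released structure is the simple span PQ.
On the primary (simply-supported) span, the end slopes from the loading are:
  at P: point load 141.5 at a = 1: Pab(L + b)/(6LEI) = 123.8/EI
  at Q: point load 141.5 at a = 1: Pab(L + a)/(6LEI) = 88.44/EI
  at P: point load 35.5 at a = 0.8: Pab(L + b)/(6LEI) = 27.26/EI
  at Q: point load 35.5 at a = 0.8: Pab(L + a)/(6LEI) = 18.18/EI
  θ_P0 = 151.1/EI,  θ_Q0 = 106.6/EI
Flexibility coefficients: a unit moment at one end gives L/(3EI) there and L/(6EI) at the far end, so f₁₁ = f₂₂ = 1.333/EI and f₁₂ = f₂₁ = 0.6667/EI.
Compatibility — zero rotation at each built-in end:
  1.333 M_P + 0.6667 M_Q = 151.1
  0.6667 M_P + 1.333 M_Q = 106.6
Solving the pair gives M_P = 97.77 kN·m and M_Q = 31.08 kN·m (hogging).

M_Q = 31.08 kN·m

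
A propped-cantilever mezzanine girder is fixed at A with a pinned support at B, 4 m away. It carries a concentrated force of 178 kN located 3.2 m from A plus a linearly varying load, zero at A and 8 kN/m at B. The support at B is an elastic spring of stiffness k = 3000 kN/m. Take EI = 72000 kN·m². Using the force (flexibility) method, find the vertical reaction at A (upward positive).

Choose R_B as the redundant. The primary structure is the cantilever fixed at A.
Deflection at B on the released cantilever, summing each load's contribution:
  point load 178 at a = 3.2: Pa²(3L − a)/(6EI) = 2673/EI
  triangular load, peak 8 at the free end: 11w₀L⁴/(120EI) = 187.7/EI
  δ_0 = 2861/EI
Tip deflection under a unit load at B: L³/(3EI) = 21.33/EI.
With EI = 72000 kN·m²: δ_0 = 0.039737 m and δ_{BB} = 0.000296 m/kN.
Compatibility — the spring shortens by R_B/k under the reaction it provides: δ_0 − R_B·δ_{BB} = R_B/k. With 1/k = 0.000333 m/kN, R_B = δ_0 / (δ_{BB} + 1/k) = 0.039737 / (0.000296 + 0.000333) = 63.11 kN.
Vertical equilibrium: R_A = ΣP − R_B = 194 − 63.11 = 130.9 kN.

R_A = 130.9 kN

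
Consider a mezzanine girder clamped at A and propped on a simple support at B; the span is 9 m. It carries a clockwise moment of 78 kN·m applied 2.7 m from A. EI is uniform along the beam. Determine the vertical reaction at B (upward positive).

R_B = 6.63 kN

Release the roller at B. Primary structure: cantilever fixed at A.
Primary-structure tip deflection at B by superposition:
  clockwise couple 78 at a = 2.7: M₀a(2L − a)/(2EI) = 1611/EI
Flexibility coefficient — unit upward force at B: δ_{BB} = L³/(3EI) = 243/EI.
The prop prevents deflection at B: R_B = δ_0/δ_{BB} = 1611/243 = 6.63 kN.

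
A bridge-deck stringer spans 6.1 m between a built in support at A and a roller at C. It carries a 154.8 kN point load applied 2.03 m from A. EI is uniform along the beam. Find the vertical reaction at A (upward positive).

Remove the prop at C; the released (primary) structure is a cantilever built in at A.
Free-end deflection of the primary structure under the applied loading (downward +):
  point load 154.8 at a = 2.03: Pa²(3L − a)/(6EI) = 1730/EI
Tip deflection under a unit load at C: L³/(3EI) = 75.66/EI.
Compatibility at C: δ_0 − R_C·δ_{CC} = 0, so R_C = 1730/75.66 = 22.86 kN.
Vertical equilibrium: R_A = ΣP − R_C = 154.8 − 22.86 = 131.9 kN.

R_A = 131.9 kN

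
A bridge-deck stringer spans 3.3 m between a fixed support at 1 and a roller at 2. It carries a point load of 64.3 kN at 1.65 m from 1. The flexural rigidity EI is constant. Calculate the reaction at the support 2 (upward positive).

R_2 = 20.09 kN

Release the roller at 2. Primary structure: cantilever fixed at 1.
Primary-structure tip deflection at 2 by superposition:
  point load 64.3 at a = 1.65: Pa²(3L − a)/(6EI) = 240.7/EI
Flexibility coefficient — unit upward force at 2: δ_{22} = L³/(3EI) = 11.98/EI.
The prop prevents deflection at 2: R_2 = δ_0/δ_{22} = 240.7/11.98 = 20.09 kN.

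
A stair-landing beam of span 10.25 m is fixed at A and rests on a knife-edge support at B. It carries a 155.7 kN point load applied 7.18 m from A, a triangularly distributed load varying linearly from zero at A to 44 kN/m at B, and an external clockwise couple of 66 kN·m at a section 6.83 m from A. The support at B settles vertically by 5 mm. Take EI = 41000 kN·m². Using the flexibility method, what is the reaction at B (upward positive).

Remove the prop at B; the released (primary) structure is a cantilever built in at A.
Deflection at B on the released cantilever, summing each load's contribution:
  point load 155.7 at a = 7.18: Pa²(3L − a)/(6EI) = 31532/EI
  triangular load, peak 44 at the free end: 11w₀L⁴/(120EI) = 44520/EI
  clockwise couple 66 at a = 6.83: M₀a(2L − a)/(2EI) = 3081/EI
  δ_0 = 79133/EI
Flexibility coefficient — unit upward force at B: δ_{BB} = L³/(3EI) = 359/EI.
With EI = 41000 kN·m²: δ_0 = 1.9301 m and δ_{BB} = 0.008755 m/kN.
Compatibility — the beam at B must follow the support down by 0.005 m: δ_0 − R_B·δ_{BB} = 0.005, so R_B = (1.9301 − 0.005)/0.008755 = 219.9 kN.

R_B = 219.9 kN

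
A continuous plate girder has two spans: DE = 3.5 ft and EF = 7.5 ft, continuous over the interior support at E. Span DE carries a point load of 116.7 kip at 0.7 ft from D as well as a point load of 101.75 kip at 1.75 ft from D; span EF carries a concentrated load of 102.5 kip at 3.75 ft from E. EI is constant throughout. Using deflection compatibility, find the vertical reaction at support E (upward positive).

Take M_E as the redundant. Released structure: two simple spans DE and EF with a hinge at E.
Discontinuity in slope at E on the released structure — sum the simple-span end rotations:
  span DE: point load 116.7 at a = 0.7: Pab(L + a)/(6LEI) = 45.75/EI
  span DE: point load 101.75 at a = 1.75: Pab(L + a)/(6LEI) = 77.9/EI
  span EF: point load 102.5 at a = 3.75: Pab(L + b)/(6LEI) = 360.4/EI
  relative rotation θ_0 = (123.6 + 360.4)/EI = 484/EI
A unit hogging moment at E produces rotation L₁/(3EI) + L₂/(3EI) = 3.667/EI.
Compatibility: M_E·(L₁+L₂)/(3EI) = θ_0, giving M_E = 132 kip·ft (hogging).
Span DE, ΣM about D with M_E applied at E: R_E^{DE}·3.5 = 259.8 + 132, so R_E^{DE} = 111.9 kip and R_D = 218.4 − 111.9 = 106.5 kip.
Span EF, ΣM about F: R_E^{EF}·7.5 = 384.4 + 132, so R_E^{EF} = 68.85 kip and R_F = 102.5 − 68.85 = 33.65 kip.
R_E = 111.9 + 68.85 = 180.8 kip.

R_E = 180.8 kip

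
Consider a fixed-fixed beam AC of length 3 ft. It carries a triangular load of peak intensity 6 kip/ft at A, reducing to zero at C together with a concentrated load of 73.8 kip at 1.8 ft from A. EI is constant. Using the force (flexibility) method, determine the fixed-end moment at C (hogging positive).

M_C = 33.68 kip·ft

Take the two fixed-end moments M_A, M_C as redundants; the released structure is the simple span AC.
End rotations of the released simple span under the applied load (×1/EI):
  at A: triangular load, peak 6: w₀L³/(45EI) = 3.6/EI
  at C: triangular load, peak 6: 7w₀L³/(360EI) = 3.15/EI
  at A: point load 73.8 at a = 1.8: Pab(L + b)/(6LEI) = 37.2/EI
  at C: point load 73.8 at a = 1.8: Pab(L + a)/(6LEI) = 42.51/EI
  θ_A0 = 40.8/EI,  θ_C0 = 45.66/EI
Flexibility coefficients: a unit moment at one end gives L/(3EI) there and L/(6EI) at the far end, so f₁₁ = f₂₂ = 1/EI and f₁₂ = f₂₁ = 0.5/EI.
Compatibility — zero rotation at each built-in end:
  1 M_A + 0.5 M_C = 40.8
  0.5 M_A + 1 M_C = 45.66
Solving the pair gives M_A = 23.95 kip·ft and M_C = 33.68 kip·ft (hogging).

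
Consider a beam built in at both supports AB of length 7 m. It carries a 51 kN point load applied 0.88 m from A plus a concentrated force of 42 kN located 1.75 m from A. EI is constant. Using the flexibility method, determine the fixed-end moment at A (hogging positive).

Release both end moments; the primary structure is a simply-supported span AB with redundants M_A and M_B.
On the primary (simply-supported) span, the end slopes from the loading are:
  at A: point load 51 at a = 0.88: Pab(L + b)/(6LEI) = 85.8/EI
  at B: point load 51 at a = 0.88: Pab(L + a)/(6LEI) = 51.53/EI
  at A: point load 42 at a = 1.75: Pab(L + b)/(6LEI) = 112.5/EI
  at B: point load 42 at a = 1.75: Pab(L + a)/(6LEI) = 80.39/EI
  θ_A0 = 198.3/EI,  θ_B0 = 131.9/EI
Flexibility coefficients: a unit moment at one end gives L/(3EI) there and L/(6EI) at the far end, so f₁₁ = f₂₂ = 2.333/EI and f₁₂ = f₂₁ = 1.167/EI.
Compatibility — zero rotation at each built-in end:
  2.333 M_A + 1.167 M_B = 198.3
  1.167 M_A + 2.333 M_B = 131.9
Solving the pair gives M_A = 75.65 kN·m and M_B = 18.71 kN·m (hogging).

M_A = 75.65 kN·m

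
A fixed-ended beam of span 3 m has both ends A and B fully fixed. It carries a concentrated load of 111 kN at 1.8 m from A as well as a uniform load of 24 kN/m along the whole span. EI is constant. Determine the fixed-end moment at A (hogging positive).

M_A = 49.97 kN·m

Take the two fixed-end moments M_A, M_B as redundants; the released structure is the simple span AB.
End rotations of the released simple span under the applied load (×1/EI):
  at A: point load 111 at a = 1.8: Pab(L + b)/(6LEI) = 55.94/EI
  at B: point load 111 at a = 1.8: Pab(L + a)/(6LEI) = 63.94/EI
  at A: UDL 24: wL³/(24EI) = 27/EI
  at B: UDL 24: wL³/(24EI) = 27/EI
  θ_A0 = 82.94/EI,  θ_B0 = 90.94/EI
Flexibility coefficients: a unit moment at one end gives L/(3EI) there and L/(6EI) at the far end, so f₁₁ = f₂₂ = 1/EI and f₁₂ = f₂₁ = 0.5/EI.
Compatibility — zero rotation at each built-in end:
  1 M_A + 0.5 M_B = 82.94
  0.5 M_A + 1 M_B = 90.94
Solving the pair gives M_A = 49.97 kN·m and M_B = 65.95 kN·m (hogging).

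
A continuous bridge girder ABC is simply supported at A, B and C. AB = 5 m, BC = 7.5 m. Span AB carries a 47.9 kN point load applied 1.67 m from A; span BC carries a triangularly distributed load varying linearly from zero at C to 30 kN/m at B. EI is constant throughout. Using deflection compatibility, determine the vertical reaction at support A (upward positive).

Release continuity at B by inserting a hinge; the redundant is the internal moment M_B. The primary structure is two simply-supported spans AB and BC.
Rotations at B on the released spans (each span's end-slope, ×1/EI):
  span AB: point load 47.9 at a = 1.67: Pab(L + a)/(6LEI) = 59.22/EI
  span BC: triangular load, peak 30: w₀L³/(45EI) = 281.2/EI
  relative rotation θ_0 = (59.22 + 281.2)/EI = 340.5/EI
A unit hogging moment at B produces rotation L₁/(3EI) + L₂/(3EI) = 4.167/EI.
Slope continuity at B: θ_0 = M_B·4.167/EI, so M_B = 340.5/4.167 = 81.71 kN·m (hogging).
Span AB, ΣM about A with M_B applied at B: R_B^{AB}·5 = 79.99 + 81.71, so R_B^{AB} = 32.34 kN and R_A = 47.9 − 32.34 = 15.56 kN.

R_A = 15.56 kN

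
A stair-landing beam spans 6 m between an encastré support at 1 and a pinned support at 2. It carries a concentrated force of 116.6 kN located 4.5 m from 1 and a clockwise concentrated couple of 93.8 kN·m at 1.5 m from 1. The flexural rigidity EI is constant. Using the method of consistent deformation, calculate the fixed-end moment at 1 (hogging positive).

M_1 = 114.2 kN·m

Release the roller at 2. Primary structure: cantilever fixed at 1.
Deflection at 2 on the released cantilever, summing each load's contribution:
  point load 116.6 at a = 4.5: Pa²(3L − a)/(6EI) = 5313/EI
  clockwise couple 93.8 at a = 1.5: M₀a(2L − a)/(2EI) = 738.7/EI
  δ_0 = 6051/EI
Tip deflection under a unit load at 2: L³/(3EI) = 72/EI.
The prop prevents deflection at 2: R_2 = δ_0/δ_{22} = 6051/72 = 84.05 kN.
Moment equilibrium about 1: M_1 = Σ(load moments about 1) − R_2·L = 618.5 − 84.05×6 = 114.2 kN·m.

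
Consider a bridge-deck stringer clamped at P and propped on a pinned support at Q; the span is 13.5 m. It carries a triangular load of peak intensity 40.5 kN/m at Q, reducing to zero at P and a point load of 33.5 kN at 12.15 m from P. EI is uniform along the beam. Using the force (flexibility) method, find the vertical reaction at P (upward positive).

Take the reaction at Q as the redundant and release it; the primary structure is a cantilever fixed at P.
Deflection at Q on the released cantilever, summing each load's contribution:
  triangular load, peak 40.5 at the free end: 11w₀L⁴/(120EI) = 123311/EI
  point load 33.5 at a = 12.15: Pa²(3L − a)/(6EI) = 23367/EI
  δ_0 = 146678/EI
Flexibility coefficient — unit upward force at Q: δ_{QQ} = L³/(3EI) = 820.1/EI.
The prop prevents deflection at Q: R_Q = δ_0/δ_{QQ} = 146678/820.1 = 178.8 kN.
Vertical equilibrium: R_P = ΣP − R_Q = 306.9 − 178.8 = 128 kN.

R_P = 128 kN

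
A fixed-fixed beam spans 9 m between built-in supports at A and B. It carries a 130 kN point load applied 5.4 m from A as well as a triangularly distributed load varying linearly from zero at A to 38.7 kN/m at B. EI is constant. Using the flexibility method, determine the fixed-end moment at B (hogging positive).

Release both end moments; the primary structure is a simply-supported span AB with redundants M_A and M_B.
Simple-span end rotations at A and B under the given loads:
  at A: point load 130 at a = 5.4: Pab(L + b)/(6LEI) = 589.7/EI
  at B: point load 130 at a = 5.4: Pab(L + a)/(6LEI) = 673.9/EI
  at A: triangular load, peak 38.7: 7w₀L³/(360EI) = 548.6/EI
  at B: triangular load, peak 38.7: w₀L³/(45EI) = 626.9/EI
  θ_A0 = 1138/EI,  θ_B0 = 1301/EI
Flexibility coefficients: a unit moment at one end gives L/(3EI) there and L/(6EI) at the far end, so f₁₁ = f₂₂ = 3/EI and f₁₂ = f₂₁ = 1.5/EI.
Compatibility — zero rotation at each built-in end:
  3 M_A + 1.5 M_B = 1138
  1.5 M_A + 3 M_B = 1301
Solving the pair gives M_A = 216.8 kN·m and M_B = 325.2 kN·m (hogging).

M_B = 325.2 kN·m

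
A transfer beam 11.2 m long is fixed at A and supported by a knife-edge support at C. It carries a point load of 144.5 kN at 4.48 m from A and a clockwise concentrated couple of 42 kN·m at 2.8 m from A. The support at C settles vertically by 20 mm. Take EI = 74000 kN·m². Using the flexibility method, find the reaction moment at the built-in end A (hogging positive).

M_A = 360.6 kN·m

Remove the prop at C; the released (primary) structure is a cantilever built in at A.
Free-end deflection of the primary structure under the applied loading (downward +):
  point load 144.5 at a = 4.48: Pa²(3L − a)/(6EI) = 14076/EI
  clockwise couple 42 at a = 2.8: M₀a(2L − a)/(2EI) = 1152/EI
  δ_0 = 15228/EI
Flexibility coefficient — unit upward force at C: δ_{CC} = L³/(3EI) = 468.3/EI.
With EI = 74000 kN·m²: δ_0 = 0.20578 m and δ_{CC} = 0.006329 m/kN.
Compatibility — the beam at C must follow the support down by 0.02 m: δ_0 − R_C·δ_{CC} = 0.02, so R_C = (0.20578 − 0.02)/0.006329 = 29.36 kN.
Moment equilibrium about A: M_A = Σ(load moments about A) − R_C·L = 689.4 − 29.36×11.2 = 360.6 kN·m.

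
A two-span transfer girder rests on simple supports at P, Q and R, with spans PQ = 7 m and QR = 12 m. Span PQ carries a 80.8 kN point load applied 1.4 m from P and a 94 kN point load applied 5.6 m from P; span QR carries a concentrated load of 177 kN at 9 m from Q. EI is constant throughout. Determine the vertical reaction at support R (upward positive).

R_R = 115.1 kN

Release continuity at Q by inserting a hinge; the redundant is the internal moment M_Q. The primary structure is two simply-supported spans PQ and QR.
Discontinuity in slope at Q on the released structure — sum the simple-span end rotations:
  span PQ: point load 80.8 at a = 1.4: Pab(L + a)/(6LEI) = 126.7/EI
  span PQ: point load 94 at a = 5.6: Pab(L + a)/(6LEI) = 221.1/EI
  span QR: point load 177 at a = 9: Pab(L + b)/(6LEI) = 995.6/EI
  relative rotation θ_0 = (347.8 + 995.6)/EI = 1343/EI
A unit hogging moment at Q produces rotation L₁/(3EI) + L₂/(3EI) = 6.333/EI.
Compatibility: M_Q·(L₁+L₂)/(3EI) = θ_0, giving M_Q = 212.1 kN·m (hogging).
Span QR, ΣM about R: R_Q^{QR}·12 = 531 + 212.1, so R_Q^{QR} = 61.93 kN and R_R = 177 − 61.93 = 115.1 kN.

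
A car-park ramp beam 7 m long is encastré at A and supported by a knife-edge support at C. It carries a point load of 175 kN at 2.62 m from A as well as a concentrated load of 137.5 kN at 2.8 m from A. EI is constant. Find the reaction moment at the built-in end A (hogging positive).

Take the reaction at C as the redundant and release it; the primary structure is a cantilever fixed at A.
Primary-structure tip deflection at C by superposition:
  point load 175 at a = 2.62: Pa²(3L − a)/(6EI) = 3680/EI
  point load 137.5 at a = 2.8: Pa²(3L − a)/(6EI) = 3270/EI
  δ_0 = 6950/EI
Tip deflection under a unit load at C: L³/(3EI) = 114.3/EI.
The prop prevents deflection at C: R_C = δ_0/δ_{CC} = 6950/114.3 = 60.79 kN.
Moment equilibrium about A: M_A = Σ(load moments about A) − R_C·L = 843.5 − 60.79×7 = 418 kN·m.

M_A = 418 kN·m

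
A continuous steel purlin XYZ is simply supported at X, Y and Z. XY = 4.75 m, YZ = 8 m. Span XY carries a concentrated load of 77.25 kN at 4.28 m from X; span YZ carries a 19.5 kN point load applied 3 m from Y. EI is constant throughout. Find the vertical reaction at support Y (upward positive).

R_Y = 91.93 kN

Take M_Y as the redundant. Released structure: two simple spans XY and YZ with a hinge at Y.
Discontinuity in slope at Y on the released structure — sum the simple-span end rotations:
  span XY: point load 77.25 at a = 4.28: Pab(L + a)/(6LEI) = 49.24/EI
  span YZ: point load 19.5 at a = 3: Pab(L + b)/(6LEI) = 79.22/EI
  relative rotation θ_0 = (49.24 + 79.22)/EI = 128.5/EI
A unit hogging moment at Y produces rotation L₁/(3EI) + L₂/(3EI) = 4.25/EI.
Compatibility: M_Y·(L₁+L₂)/(3EI) = θ_0, giving M_Y = 30.22 kN·m (hogging).
Span XY, ΣM about X with M_Y applied at Y: R_Y^{XY}·4.75 = 330.6 + 30.22, so R_Y^{XY} = 75.97 kN and R_X = 77.25 − 75.97 = 1.281 kN.
Span YZ, ΣM about Z: R_Y^{YZ}·8 = 97.5 + 30.22, so R_Y^{YZ} = 15.97 kN and R_Z = 19.5 − 15.97 = 3.534 kN.
R_Y = 75.97 + 15.97 = 91.93 kN.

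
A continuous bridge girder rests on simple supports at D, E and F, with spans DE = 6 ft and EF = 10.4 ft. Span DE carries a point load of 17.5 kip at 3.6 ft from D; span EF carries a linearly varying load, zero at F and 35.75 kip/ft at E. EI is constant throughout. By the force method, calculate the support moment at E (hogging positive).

M_E = 170.8 kip·ft

Insert a hinge at E; M_E is the redundant, and each span becomes simply supported.
End slopes at the hinge E, treating each span as simply supported:
  span DE: point load 17.5 at a = 3.6: Pab(L + a)/(6LEI) = 40.32/EI
  span EF: triangular load, peak 35.75: w₀L³/(45EI) = 893.6/EI
  relative rotation θ_0 = (40.32 + 893.6)/EI = 934/EI
A unit hogging moment at E produces rotation L₁/(3EI) + L₂/(3EI) = 5.467/EI.
Compatibility: M_E·(L₁+L₂)/(3EI) = θ_0, giving M_E = 170.8 kip·ft (hogging).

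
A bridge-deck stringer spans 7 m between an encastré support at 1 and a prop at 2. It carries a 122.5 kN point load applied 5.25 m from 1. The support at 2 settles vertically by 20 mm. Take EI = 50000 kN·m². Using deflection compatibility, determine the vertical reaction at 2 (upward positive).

R_2 = 68.77 kN

Choose R_2 as the redundant. The primary structure is the cantilever fixed at 1.
Primary-structure tip deflection at 2 by superposition:
  point load 122.5 at a = 5.25: Pa²(3L − a)/(6EI) = 8863/EI
Flexibility coefficient — unit upward force at 2: δ_{22} = L³/(3EI) = 114.3/EI.
With EI = 50000 kN·m²: δ_0 = 0.17726 m and δ_{22} = 0.002287 m/kN.
Compatibility — the beam at 2 must follow the support down by 0.02 m: δ_0 − R_2·δ_{22} = 0.02, so R_2 = (0.17726 − 0.02)/0.002287 = 68.77 kN.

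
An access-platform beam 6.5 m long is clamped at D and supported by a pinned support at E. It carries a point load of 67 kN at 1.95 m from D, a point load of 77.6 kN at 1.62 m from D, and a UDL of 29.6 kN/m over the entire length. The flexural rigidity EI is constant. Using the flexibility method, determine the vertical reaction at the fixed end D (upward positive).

Choose R_E as the redundant. The primary structure is the cantilever fixed at D.
Deflection at E on the released cantilever, summing each load's contribution:
  point load 67 at a = 1.95: Pa²(3L − a)/(6EI) = 745.2/EI
  point load 77.6 at a = 1.62: Pa²(3L − a)/(6EI) = 606.9/EI
  UDL 29.6: wL⁴/(8EI) = 6605/EI
  δ_0 = 7957/EI
Flexibility coefficient — unit upward force at E: δ_{EE} = L³/(3EI) = 91.54/EI.
Compatibility at E: δ_0 − R_E·δ_{EE} = 0, so R_E = 7957/91.54 = 86.92 kN.
Vertical equilibrium: R_D = ΣP − R_E = 337 − 86.92 = 250.1 kN.

R_D = 250.1 kN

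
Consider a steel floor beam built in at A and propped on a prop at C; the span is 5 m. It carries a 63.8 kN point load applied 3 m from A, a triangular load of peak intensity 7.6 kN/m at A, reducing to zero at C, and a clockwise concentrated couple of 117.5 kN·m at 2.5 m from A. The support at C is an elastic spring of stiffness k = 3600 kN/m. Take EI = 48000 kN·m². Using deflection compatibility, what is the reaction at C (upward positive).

Remove the prop at C; the released (primary) structure is a cantilever built in at A.
Free-end deflection of the primary structure under the applied loading (downward +):
  point load 63.8 at a = 3: Pa²(3L − a)/(6EI) = 1148/EI
  triangular load, peak 7.6 at the fixed end: w₀L⁴/(30EI) = 158.3/EI
  clockwise couple 117.5 at a = 2.5: M₀a(2L − a)/(2EI) = 1102/EI
  δ_0 = 2408/EI
Tip deflection under a unit load at C: L³/(3EI) = 41.67/EI.
With EI = 48000 kN·m²: δ_0 = 0.050173 m and δ_{CC} = 0.000868 m/kN.
Compatibility — the spring shortens by R_C/k under the reaction it provides: δ_0 − R_C·δ_{CC} = R_C/k. With 1/k = 0.000278 m/kN, R_C = δ_0 / (δ_{CC} + 1/k) = 0.050173 / (0.000868 + 0.000278) = 43.79 kN.

R_C = 43.79 kN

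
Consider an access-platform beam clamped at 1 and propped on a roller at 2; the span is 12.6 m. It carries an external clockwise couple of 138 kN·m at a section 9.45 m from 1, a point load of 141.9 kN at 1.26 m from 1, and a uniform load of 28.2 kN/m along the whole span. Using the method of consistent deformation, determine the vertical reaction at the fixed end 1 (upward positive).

R_1 = 346.5 kN

Choose R_2 as the redundant. The primary structure is the cantilever fixed at 1.
Deflection at 2 on the released cantilever, summing each load's contribution:
  clockwise couple 138 at a = 9.45: M₀a(2L − a)/(2EI) = 10270/EI
  point load 141.9 at a = 1.26: Pa²(3L − a)/(6EI) = 1372/EI
  UDL 28.2: wL⁴/(8EI) = 88847/EI
  δ_0 = 100488/EI
Flexibility coefficient — unit upward force at 2: δ_{22} = L³/(3EI) = 666.8/EI.
Compatibility at 2: δ_0 − R_2·δ_{22} = 0, so R_2 = 100488/666.8 = 150.7 kN.
Vertical equilibrium: R_1 = ΣP − R_2 = 497.2 − 150.7 = 346.5 kN.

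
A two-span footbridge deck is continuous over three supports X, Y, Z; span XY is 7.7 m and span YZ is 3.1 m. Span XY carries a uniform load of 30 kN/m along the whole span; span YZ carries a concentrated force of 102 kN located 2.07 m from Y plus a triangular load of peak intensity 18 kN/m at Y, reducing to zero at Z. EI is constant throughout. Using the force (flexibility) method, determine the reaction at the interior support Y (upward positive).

Insert a hinge at Y; M_Y is the redundant, and each span becomes simply supported.
Rotations at Y on the released spans (each span's end-slope, ×1/EI):
  span XY: UDL 30: wL³/(24EI) = 570.7/EI
  span YZ: point load 102 at a = 2.07: Pab(L + b)/(6LEI) = 48.29/EI
  span YZ: triangular load, peak 18: w₀L³/(45EI) = 11.92/EI
  relative rotation θ_0 = (570.7 + 60.21)/EI = 630.9/EI
A unit hogging moment at Y produces rotation L₁/(3EI) + L₂/(3EI) = 3.6/EI.
Slope continuity at Y: θ_0 = M_Y·3.6/EI, so M_Y = 630.9/3.6 = 175.2 kN·m (hogging).
Span XY, ΣM about X with M_Y applied at Y: R_Y^{XY}·7.7 = 889.4 + 175.2, so R_Y^{XY} = 138.3 kN and R_X = 231 − 138.3 = 92.74 kN.
Span YZ, ΣM about Z: R_Y^{YZ}·3.1 = 162.7 + 175.2, so R_Y^{YZ} = 109 kN and R_Z = 129.9 − 109 = 20.88 kN.
R_Y = 138.3 + 109 = 247.3 kN.

R_Y = 247.3 kN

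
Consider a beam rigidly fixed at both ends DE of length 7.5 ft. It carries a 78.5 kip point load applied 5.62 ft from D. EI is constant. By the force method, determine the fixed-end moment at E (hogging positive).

M_E = 82.87 kip·ft

Take the two fixed-end moments M_D, M_E as redundants; the released structure is the simple span DE.
End rotations of the released simple span under the applied load (×1/EI):
  at D: point load 78.5 at a = 5.62: Pab(L + b)/(6LEI) = 172.9/EI
  at E: point load 78.5 at a = 5.62: Pab(L + a)/(6LEI) = 241.8/EI
  θ_D0 = 172.9/EI,  θ_E0 = 241.8/EI
Flexibility coefficients: a unit moment at one end gives L/(3EI) there and L/(6EI) at the far end, so f₁₁ = f₂₂ = 2.5/EI and f₁₂ = f₂₁ = 1.25/EI.
Compatibility — zero rotation at each built-in end:
  2.5 M_D + 1.25 M_E = 172.9
  1.25 M_D + 2.5 M_E = 241.8
Solving the pair gives M_D = 27.72 kip·ft and M_E = 82.87 kip·ft (hogging).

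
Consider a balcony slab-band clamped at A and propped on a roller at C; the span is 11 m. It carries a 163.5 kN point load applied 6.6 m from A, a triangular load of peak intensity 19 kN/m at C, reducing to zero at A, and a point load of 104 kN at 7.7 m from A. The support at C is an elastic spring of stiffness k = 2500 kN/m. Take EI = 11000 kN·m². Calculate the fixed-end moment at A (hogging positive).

M_A = 612.6 kN·m

Remove the prop at C; the released (primary) structure is a cantilever built in at A.
Downward deflection at the released point C due to the loads:
  point load 163.5 at a = 6.6: Pa²(3L − a)/(6EI) = 31337/EI
  triangular load, peak 19 at the free end: 11w₀L⁴/(120EI) = 25500/EI
  point load 104 at a = 7.7: Pa²(3L − a)/(6EI) = 26001/EI
  δ_0 = 82837/EI
Flexibility coefficient — unit upward force at C: δ_{CC} = L³/(3EI) = 443.7/EI.
With EI = 11000 kN·m²: δ_0 = 7.5307 m and δ_{CC} = 0.040333 m/kN.
Compatibility — the spring shortens by R_C/k under the reaction it provides: δ_0 − R_C·δ_{CC} = R_C/k. With 1/k = 0.0004 m/kN, R_C = δ_0 / (δ_{CC} + 1/k) = 7.5307 / (0.040333 + 0.0004) = 184.9 kN.
Moment equilibrium about A: M_A = Σ(load moments about A) − R_C·L = 2646 − 184.9×11 = 612.6 kN·m.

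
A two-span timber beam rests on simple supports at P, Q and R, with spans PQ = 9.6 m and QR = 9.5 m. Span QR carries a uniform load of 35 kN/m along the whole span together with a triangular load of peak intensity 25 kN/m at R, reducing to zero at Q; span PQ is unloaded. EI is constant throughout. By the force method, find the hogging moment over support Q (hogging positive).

Take M_Q as the redundant. Released structure: two simple spans PQ and QR with a hinge at Q.
End slopes at the hinge Q, treating each span as simply supported:
  span QR: UDL 35: wL³/(24EI) = 1250/EI
  span QR: triangular load, peak 25: 7w₀L³/(360EI) = 416.8/EI
  relative rotation θ_0 = (0 + 1667)/EI = 1667/EI
A unit hogging moment at Q produces rotation L₁/(3EI) + L₂/(3EI) = 6.367/EI.
Slope continuity at Q: θ_0 = M_Q·6.367/EI, so M_Q = 1667/6.367 = 261.9 kN·m (hogging).

M_Q = 261.9 kN·m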